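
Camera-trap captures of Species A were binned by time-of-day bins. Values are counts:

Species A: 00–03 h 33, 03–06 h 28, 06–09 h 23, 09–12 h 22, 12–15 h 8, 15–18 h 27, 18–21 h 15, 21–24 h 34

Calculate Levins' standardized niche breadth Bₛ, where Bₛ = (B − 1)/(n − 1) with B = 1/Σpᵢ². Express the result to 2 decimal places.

Proportions for Species A (n=190): 33/190=0.1737, 28/190=0.1474, 23/190=0.1211, 22/190=0.1158, 8/190=0.0421, 27/190=0.1421, 15/190=0.0789, 34/190=0.1789
Σpᵢ² = 0.1737² + 0.1474² + 0.1211² + 0.1158² + 0.0421² + 0.1421² + 0.0789² + 0.1789² = 0.030172 + 0.021727 + 0.014665 + 0.013410 + 0.001772 + 0.020192 + 0.006225 + 0.032005 = 0.140168
B = 1 / 0.140168 = 7.1343
Bₛ = (B − 1)/(n − 1) = (7.1343 − 1)/(8 − 1) = 6.1343/7 = 0.8763

0.88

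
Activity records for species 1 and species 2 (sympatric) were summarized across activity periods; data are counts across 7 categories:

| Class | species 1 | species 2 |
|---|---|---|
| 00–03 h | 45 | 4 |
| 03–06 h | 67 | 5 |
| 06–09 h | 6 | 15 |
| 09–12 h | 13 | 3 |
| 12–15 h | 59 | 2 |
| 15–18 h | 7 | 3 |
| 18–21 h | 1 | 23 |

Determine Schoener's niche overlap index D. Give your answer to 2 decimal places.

Proportions for species 1 (n=198): 45/198=0.2273, 67/198=0.3384, 6/198=0.0303, 13/198=0.0657, 59/198=0.2980, 7/198=0.0354, 1/198=0.0051
Proportions for species 2 (n=55): 4/55=0.0727, 5/55=0.0909, 15/55=0.2727, 3/55=0.0545, 2/55=0.0364, 3/55=0.0545, 23/55=0.4182
Σ|p₁ᵢ − p₂ᵢ| = 0.1546 + 0.2475 + 0.2424 + 0.0112 + 0.2616 + 0.0191 + 0.4131 = 1.3495
D = 1 − ½ × 1.3495 = 1 − 0.67475 = 0.32525

0.33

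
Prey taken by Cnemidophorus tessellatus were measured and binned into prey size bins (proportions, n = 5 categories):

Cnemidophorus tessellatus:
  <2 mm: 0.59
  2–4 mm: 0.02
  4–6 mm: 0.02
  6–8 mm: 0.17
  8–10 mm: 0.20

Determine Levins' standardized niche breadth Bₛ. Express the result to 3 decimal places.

Σpᵢ² = 0.59² + 0.02² + 0.02² + 0.17² + 0.20² = 0.3481 + 0.0004 + 0.0004 + 0.0289 + 0.0400 = 0.4178
B = 1 / 0.4178 = 2.39349
Bₛ = (B − 1)/(n − 1) = (2.39349 − 1)/(5 − 1) = 1.39349/4 = 0.34837

0.348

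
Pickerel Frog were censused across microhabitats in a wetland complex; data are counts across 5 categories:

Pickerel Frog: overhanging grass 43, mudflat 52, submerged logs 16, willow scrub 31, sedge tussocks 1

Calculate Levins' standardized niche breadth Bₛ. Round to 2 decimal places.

Proportions for Pickerel Frog (n=143): 43/143=0.3007, 52/143=0.3636, 16/143=0.1119, 31/143=0.2168, 1/143=0.0070
Σpᵢ² = 0.3007² + 0.3636² + 0.1119² + 0.2168² + 0.0070² = 0.090420 + 0.132205 + 0.012522 + 0.047002 + 0.000049 = 0.282198
B = 1 / 0.282198 = 3.5436
Bₛ = (B − 1)/(n − 1) = (3.5436 − 1)/(5 − 1) = 2.5436/4 = 0.6359

0.64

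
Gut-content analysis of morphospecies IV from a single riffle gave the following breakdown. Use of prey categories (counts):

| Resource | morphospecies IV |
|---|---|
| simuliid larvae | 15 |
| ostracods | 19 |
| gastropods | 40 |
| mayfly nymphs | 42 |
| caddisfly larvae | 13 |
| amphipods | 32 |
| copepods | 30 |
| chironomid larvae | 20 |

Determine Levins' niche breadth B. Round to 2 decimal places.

Proportions for morphospecies IV (n=211): 15/211=0.0711, 19/211=0.0900, 40/211=0.1896, 42/211=0.1991, 13/211=0.0616, 32/211=0.1517, 30/211=0.1422, 20/211=0.0948
Σpᵢ² = 0.0711² + 0.0900² + 0.1896² + 0.1991² + 0.0616² + 0.1517² + 0.1422² + 0.0948² = 0.005055 + 0.008100 + 0.035948 + 0.039641 + 0.003795 + 0.023013 + 0.020221 + 0.008987 = 0.144760
B = 1 / 0.144760 = 6.9080

6.91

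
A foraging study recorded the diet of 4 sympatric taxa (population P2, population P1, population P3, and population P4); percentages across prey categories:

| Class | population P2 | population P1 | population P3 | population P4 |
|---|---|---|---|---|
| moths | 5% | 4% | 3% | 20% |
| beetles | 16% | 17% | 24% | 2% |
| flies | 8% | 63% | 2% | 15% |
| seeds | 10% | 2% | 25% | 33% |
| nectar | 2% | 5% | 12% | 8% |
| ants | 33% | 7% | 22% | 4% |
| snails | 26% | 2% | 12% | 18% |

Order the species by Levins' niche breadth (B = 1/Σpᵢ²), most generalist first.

Convert percentages to proportions (divide by 100).
Σp_P2ᵢ² = 0.05² + 0.16² + 0.08² + 0.10² + 0.02² + 0.33² + 0.26² = 0.0025 + 0.0256 + 0.0064 + 0.0100 + 0.0004 + 0.1089 + 0.0676 = 0.2214
B_P2 = 1 / 0.2214 = 4.5167
Σp_P1ᵢ² = 0.04² + 0.17² + 0.63² + 0.02² + 0.05² + 0.07² + 0.02² = 0.0016 + 0.0289 + 0.3969 + 0.0004 + 0.0025 + 0.0049 + 0.0004 = 0.4356
B_P1 = 1 / 0.4356 = 2.2957
Σp_P3ᵢ² = 0.03² + 0.24² + 0.02² + 0.25² + 0.12² + 0.22² + 0.12² = 0.0009 + 0.0576 + 0.0004 + 0.0625 + 0.0144 + 0.0484 + 0.0144 = 0.1986
B_P3 = 1 / 0.1986 = 5.0352
Σp_P4ᵢ² = 0.20² + 0.02² + 0.15² + 0.33² + 0.08² + 0.04² + 0.18² = 0.0400 + 0.0004 + 0.0225 + 0.1089 + 0.0064 + 0.0016 + 0.0324 = 0.2122
B_P4 = 1 / 0.2122 = 4.7125
Ranking by B (broadest → narrowest): population P3 (5.04) > population P4 (4.71) > population P2 (4.52) > population P1 (2.30)

population P3 > population P4 > population P2 > population P1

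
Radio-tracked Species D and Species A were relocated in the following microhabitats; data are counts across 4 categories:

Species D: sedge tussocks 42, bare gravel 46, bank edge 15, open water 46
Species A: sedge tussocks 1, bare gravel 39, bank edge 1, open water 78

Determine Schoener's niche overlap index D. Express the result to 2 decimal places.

Proportions for Species D (n=149): 42/149=0.2819, 46/149=0.3087, 15/149=0.1007, 46/149=0.3087
Proportions for Species A (n=119): 1/119=0.0084, 39/119=0.3277, 1/119=0.0084, 78/119=0.6555
Σ|p₁ᵢ − p₂ᵢ| = 0.2735 + 0.0190 + 0.0923 + 0.3468 = 0.7316
D = 1 − ½ × 0.7316 = 1 − 0.36580 = 0.63420

0.63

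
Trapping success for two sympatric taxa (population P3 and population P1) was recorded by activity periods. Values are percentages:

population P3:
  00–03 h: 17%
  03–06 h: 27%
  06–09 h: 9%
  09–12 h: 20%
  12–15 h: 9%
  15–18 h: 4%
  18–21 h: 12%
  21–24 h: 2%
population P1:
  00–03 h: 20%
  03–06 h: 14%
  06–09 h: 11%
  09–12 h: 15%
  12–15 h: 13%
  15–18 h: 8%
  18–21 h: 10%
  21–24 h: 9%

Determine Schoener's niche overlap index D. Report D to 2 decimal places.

Convert percentages to proportions (divide by 100).
Σ|p₁ᵢ − p₂ᵢ| = 0.03 + 0.13 + 0.02 + 0.05 + 0.04 + 0.04 + 0.02 + 0.07 = 0.40
D = 1 − ½ × 0.40 = 1 − 0.200 = 0.8000

0.80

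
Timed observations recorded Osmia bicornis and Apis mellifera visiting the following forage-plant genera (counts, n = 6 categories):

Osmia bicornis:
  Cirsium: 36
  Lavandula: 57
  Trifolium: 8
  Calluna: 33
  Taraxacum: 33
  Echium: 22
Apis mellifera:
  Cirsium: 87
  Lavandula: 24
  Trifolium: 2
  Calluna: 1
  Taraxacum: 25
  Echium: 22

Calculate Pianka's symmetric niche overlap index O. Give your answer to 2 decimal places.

0.71

Proportions for Osmia bicornis (n=189): 36/189=0.1905, 57/189=0.3016, 8/189=0.0423, 33/189=0.1746, 33/189=0.1746, 22/189=0.1164
Proportions for Apis mellifera (n=161): 87/161=0.5404, 24/161=0.1491, 2/161=0.0124, 1/161=0.0062, 25/161=0.1553, 22/161=0.1366
Σ p₁ᵢp₂ᵢ = 0.102946 + 0.044969 + 0.000525 + 0.001083 + 0.027115 + 0.015900 = 0.192538
Σp_1ᵢ² = 0.1905² + 0.3016² + 0.0423² + 0.1746² + 0.1746² + 0.1164² = 0.036290 + 0.090963 + 0.001789 + 0.030485 + 0.030485 + 0.013549 = 0.203561
Σp_2ᵢ² = 0.5404² + 0.1491² + 0.0124² + 0.0062² + 0.1553² + 0.1366² = 0.292032 + 0.022231 + 0.000154 + 0.000038 + 0.024118 + 0.018660 = 0.357233
O = 0.192538 / √(0.203561 × 0.357233) = 0.192538 / 0.2696641 = 0.7140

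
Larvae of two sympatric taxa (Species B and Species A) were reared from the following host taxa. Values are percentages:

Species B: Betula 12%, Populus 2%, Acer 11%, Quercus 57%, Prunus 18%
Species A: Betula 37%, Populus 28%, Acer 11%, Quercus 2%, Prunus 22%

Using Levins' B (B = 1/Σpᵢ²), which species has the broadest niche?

Convert percentages to proportions (divide by 100).
Σp_Bᵢ² = 0.12² + 0.02² + 0.11² + 0.57² + 0.18² = 0.0144 + 0.0004 + 0.0121 + 0.3249 + 0.0324 = 0.3842
B_B = 1 / 0.3842 = 2.6028
Σp_Aᵢ² = 0.37² + 0.28² + 0.11² + 0.02² + 0.22² = 0.1369 + 0.0784 + 0.0121 + 0.0004 + 0.0484 = 0.2762
B_A = 1 / 0.2762 = 3.6206
Highest B → broadest niche (most generalist): Species A (B = 3.62).

Species A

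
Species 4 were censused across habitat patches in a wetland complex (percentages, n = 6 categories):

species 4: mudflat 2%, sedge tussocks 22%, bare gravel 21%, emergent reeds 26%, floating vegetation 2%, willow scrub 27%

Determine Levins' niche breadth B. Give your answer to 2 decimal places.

Convert percentages to proportions (divide by 100).
Σpᵢ² = 0.02² + 0.22² + 0.21² + 0.26² + 0.02² + 0.27² = 0.0004 + 0.0484 + 0.0441 + 0.0676 + 0.0004 + 0.0729 = 0.2338
B = 1 / 0.2338 = 4.2772

4.28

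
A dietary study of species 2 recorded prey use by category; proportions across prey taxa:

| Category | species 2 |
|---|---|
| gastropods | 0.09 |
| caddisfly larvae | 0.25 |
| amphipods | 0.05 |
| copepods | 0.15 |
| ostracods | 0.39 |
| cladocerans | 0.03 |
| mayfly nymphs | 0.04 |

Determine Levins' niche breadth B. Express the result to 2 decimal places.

Σpᵢ² = 0.09² + 0.25² + 0.05² + 0.15² + 0.39² + 0.03² + 0.04² = 0.0081 + 0.0625 + 0.0025 + 0.0225 + 0.1521 + 0.0009 + 0.0016 = 0.2502
B = 1 / 0.2502 = 3.9968

4.00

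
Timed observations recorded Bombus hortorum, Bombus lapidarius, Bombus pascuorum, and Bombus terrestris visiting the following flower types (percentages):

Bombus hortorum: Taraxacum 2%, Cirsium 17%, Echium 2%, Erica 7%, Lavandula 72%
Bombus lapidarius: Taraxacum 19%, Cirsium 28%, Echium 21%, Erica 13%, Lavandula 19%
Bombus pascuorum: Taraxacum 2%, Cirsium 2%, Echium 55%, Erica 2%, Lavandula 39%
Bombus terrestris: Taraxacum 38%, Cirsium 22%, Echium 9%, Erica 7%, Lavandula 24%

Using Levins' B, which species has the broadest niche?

Bombus lapidarius

Convert percentages to proportions (divide by 100).
Σp_hortᵢ² = 0.02² + 0.17² + 0.02² + 0.07² + 0.72² = 0.0004 + 0.0289 + 0.0004 + 0.0049 + 0.5184 = 0.5530
B_hort = 1 / 0.5530 = 1.8083
Σp_lapiᵢ² = 0.19² + 0.28² + 0.21² + 0.13² + 0.19² = 0.0361 + 0.0784 + 0.0441 + 0.0169 + 0.0361 = 0.2116
B_lapi = 1 / 0.2116 = 4.7259
Σp_pascᵢ² = 0.02² + 0.02² + 0.55² + 0.02² + 0.39² = 0.0004 + 0.0004 + 0.3025 + 0.0004 + 0.1521 = 0.4558
B_pasc = 1 / 0.4558 = 2.1939
Σp_terrᵢ² = 0.38² + 0.22² + 0.09² + 0.07² + 0.24² = 0.1444 + 0.0484 + 0.0081 + 0.0049 + 0.0576 = 0.2634
B_terr = 1 / 0.2634 = 3.7965
Highest B → broadest niche (most generalist): Bombus lapidarius (B = 4.73).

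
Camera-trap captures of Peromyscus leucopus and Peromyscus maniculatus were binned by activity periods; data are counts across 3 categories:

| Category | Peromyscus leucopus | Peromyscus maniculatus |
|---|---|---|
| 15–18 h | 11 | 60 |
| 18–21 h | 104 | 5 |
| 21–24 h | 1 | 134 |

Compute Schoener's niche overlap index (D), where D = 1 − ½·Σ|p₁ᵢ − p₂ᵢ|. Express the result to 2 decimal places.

Proportions for Peromyscus leucopus (n=116): 11/116=0.0948, 104/116=0.8966, 1/116=0.0086
Proportions for Peromyscus maniculatus (n=199): 60/199=0.3015, 5/199=0.0251, 134/199=0.6734
Σ|p₁ᵢ − p₂ᵢ| = 0.2067 + 0.8715 + 0.6648 = 1.7430
D = 1 − ½ × 1.7430 = 1 − 0.87150 = 0.12850

0.13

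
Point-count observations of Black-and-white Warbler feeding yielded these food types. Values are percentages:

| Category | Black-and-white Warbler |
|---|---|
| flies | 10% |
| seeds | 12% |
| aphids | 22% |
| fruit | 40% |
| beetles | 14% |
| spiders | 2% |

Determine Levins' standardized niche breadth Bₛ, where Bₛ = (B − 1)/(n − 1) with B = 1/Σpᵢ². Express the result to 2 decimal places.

Convert percentages to proportions (divide by 100).
Σpᵢ² = 0.10² + 0.12² + 0.22² + 0.40² + 0.14² + 0.02² = 0.0100 + 0.0144 + 0.0484 + 0.1600 + 0.0196 + 0.0004 = 0.2528
B = 1 / 0.2528 = 3.9557
Bₛ = (B − 1)/(n − 1) = (3.9557 − 1)/(6 − 1) = 2.9557/5 = 0.5911

0.59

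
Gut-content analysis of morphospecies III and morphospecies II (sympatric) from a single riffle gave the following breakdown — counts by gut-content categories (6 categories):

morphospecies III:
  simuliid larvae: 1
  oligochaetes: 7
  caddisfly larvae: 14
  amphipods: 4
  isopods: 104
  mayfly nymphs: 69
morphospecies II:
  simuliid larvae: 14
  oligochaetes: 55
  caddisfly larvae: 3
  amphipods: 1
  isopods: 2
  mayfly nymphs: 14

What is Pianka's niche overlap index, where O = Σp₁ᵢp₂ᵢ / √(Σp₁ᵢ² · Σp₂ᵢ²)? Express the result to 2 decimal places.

0.22

Proportions for morphospecies III (n=199): 1/199=0.0050, 7/199=0.0352, 14/199=0.0704, 4/199=0.0201, 104/199=0.5226, 69/199=0.3467
Proportions for morphospecies II (n=89): 14/89=0.1573, 55/89=0.6180, 3/89=0.0337, 1/89=0.0112, 2/89=0.0225, 14/89=0.1573
Σ p₁ᵢp₂ᵢ = 0.000787 + 0.021754 + 0.002372 + 0.000225 + 0.011759 + 0.054536 = 0.091433
Σp_1ᵢ² = 0.0050² + 0.0352² + 0.0704² + 0.0201² + 0.5226² + 0.3467² = 0.000025 + 0.001239 + 0.004956 + 0.000404 + 0.273111 + 0.120201 = 0.399936
Σp_2ᵢ² = 0.1573² + 0.6180² + 0.0337² + 0.0112² + 0.0225² + 0.1573² = 0.024743 + 0.381924 + 0.001136 + 0.000125 + 0.000506 + 0.024743 = 0.433177
O = 0.091433 / √(0.399936 × 0.433177) = 0.091433 / 0.4162248 = 0.2197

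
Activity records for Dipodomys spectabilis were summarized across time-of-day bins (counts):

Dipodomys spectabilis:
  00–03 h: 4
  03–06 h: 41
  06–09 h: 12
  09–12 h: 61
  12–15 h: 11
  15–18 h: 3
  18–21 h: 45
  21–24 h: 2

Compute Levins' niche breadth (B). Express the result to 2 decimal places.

4.15

Proportions for Dipodomys spectabilis (n=179): 4/179=0.0223, 41/179=0.2291, 12/179=0.0670, 61/179=0.3408, 11/179=0.0615, 3/179=0.0168, 45/179=0.2514, 2/179=0.0112
Σpᵢ² = 0.0223² + 0.2291² + 0.0670² + 0.3408² + 0.0615² + 0.0168² + 0.2514² + 0.0112² = 0.000497 + 0.052487 + 0.004489 + 0.116145 + 0.003782 + 0.000282 + 0.063202 + 0.000125 = 0.241009
B = 1 / 0.241009 = 4.1492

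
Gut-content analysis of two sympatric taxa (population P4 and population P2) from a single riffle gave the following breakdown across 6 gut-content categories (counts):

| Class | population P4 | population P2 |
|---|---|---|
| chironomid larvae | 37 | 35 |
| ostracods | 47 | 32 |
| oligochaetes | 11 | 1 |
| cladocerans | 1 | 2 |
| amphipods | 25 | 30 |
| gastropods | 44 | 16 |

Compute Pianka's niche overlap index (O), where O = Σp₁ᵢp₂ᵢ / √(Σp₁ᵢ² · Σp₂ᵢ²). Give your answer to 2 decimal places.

0.92

Proportions for population P4 (n=165): 37/165=0.2242, 47/165=0.2848, 11/165=0.0667, 1/165=0.0061, 25/165=0.1515, 44/165=0.2667
Proportions for population P2 (n=116): 35/116=0.3017, 32/116=0.2759, 1/116=0.0086, 2/116=0.0172, 30/116=0.2586, 16/116=0.1379
Σ p₁ᵢp₂ᵢ = 0.067641 + 0.078576 + 0.000574 + 0.000105 + 0.039178 + 0.036778 = 0.222852
Σp_1ᵢ² = 0.2242² + 0.2848² + 0.0667² + 0.0061² + 0.1515² + 0.2667² = 0.050266 + 0.081111 + 0.004449 + 0.000037 + 0.022952 + 0.071129 = 0.229944
Σp_2ᵢ² = 0.3017² + 0.2759² + 0.0086² + 0.0172² + 0.2586² + 0.1379² = 0.091023 + 0.076121 + 0.000074 + 0.000296 + 0.066874 + 0.019016 = 0.253404
O = 0.222852 / √(0.229944 × 0.253404) = 0.222852 / 0.2413892 = 0.9232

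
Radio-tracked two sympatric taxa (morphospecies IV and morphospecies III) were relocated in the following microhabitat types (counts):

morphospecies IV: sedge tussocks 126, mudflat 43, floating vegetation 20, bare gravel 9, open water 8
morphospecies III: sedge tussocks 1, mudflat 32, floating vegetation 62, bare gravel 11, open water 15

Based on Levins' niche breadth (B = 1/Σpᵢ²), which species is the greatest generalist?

morphospecies III

Proportions for morphospecies IV (n=206): 126/206=0.6117, 43/206=0.2087, 20/206=0.0971, 9/206=0.0437, 8/206=0.0388
Proportions for morphospecies III (n=121): 1/121=0.0083, 32/121=0.2645, 62/121=0.5124, 11/121=0.0909, 15/121=0.1240
Σp_IVᵢ² = 0.6117² + 0.2087² + 0.0971² + 0.0437² + 0.0388² = 0.374177 + 0.043556 + 0.009428 + 0.001910 + 0.001505 = 0.430576
B_IV = 1 / 0.430576 = 2.3225
Σp_IIIᵢ² = 0.0083² + 0.2645² + 0.5124² + 0.0909² + 0.1240² = 0.000069 + 0.069960 + 0.262554 + 0.008263 + 0.015376 = 0.356222
B_III = 1 / 0.356222 = 2.8072
Highest B → broadest niche (most generalist): morphospecies III (B = 2.81).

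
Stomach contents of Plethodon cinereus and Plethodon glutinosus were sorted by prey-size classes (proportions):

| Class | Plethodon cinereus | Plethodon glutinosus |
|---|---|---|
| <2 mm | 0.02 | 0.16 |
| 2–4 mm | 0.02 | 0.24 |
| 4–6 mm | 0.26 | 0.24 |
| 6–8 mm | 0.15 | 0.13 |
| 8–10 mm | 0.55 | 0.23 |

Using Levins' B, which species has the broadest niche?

Plethodon glutinosus

Σp_cineᵢ² = 0.02² + 0.02² + 0.26² + 0.15² + 0.55² = 0.0004 + 0.0004 + 0.0676 + 0.0225 + 0.3025 = 0.3934
B_cine = 1 / 0.3934 = 2.5419
Σp_glutᵢ² = 0.16² + 0.24² + 0.24² + 0.13² + 0.23² = 0.0256 + 0.0576 + 0.0576 + 0.0169 + 0.0529 = 0.2106
B_glut = 1 / 0.2106 = 4.7483
Highest B → broadest niche (most generalist): Plethodon glutinosus (B = 4.75).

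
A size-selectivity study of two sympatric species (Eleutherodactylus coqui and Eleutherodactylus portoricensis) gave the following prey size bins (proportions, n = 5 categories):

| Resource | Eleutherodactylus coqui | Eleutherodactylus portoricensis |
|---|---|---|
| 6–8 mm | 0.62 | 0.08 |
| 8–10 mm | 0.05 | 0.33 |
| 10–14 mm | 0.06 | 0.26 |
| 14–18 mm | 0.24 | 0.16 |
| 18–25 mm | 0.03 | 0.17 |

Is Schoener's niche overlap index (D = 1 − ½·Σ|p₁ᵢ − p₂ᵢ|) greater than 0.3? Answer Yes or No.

Σ|p₁ᵢ − p₂ᵢ| = 0.54 + 0.28 + 0.20 + 0.08 + 0.14 = 1.24
D = 1 − ½ × 1.24 = 1 − 0.620 = 0.3800
D = 0.3800 > 0.3 → Yes.

Yes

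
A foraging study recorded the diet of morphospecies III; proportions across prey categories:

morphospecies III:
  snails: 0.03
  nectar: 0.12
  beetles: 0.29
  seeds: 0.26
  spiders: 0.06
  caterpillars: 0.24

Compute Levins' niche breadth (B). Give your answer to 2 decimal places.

Σpᵢ² = 0.03² + 0.12² + 0.29² + 0.26² + 0.06² + 0.24² = 0.0009 + 0.0144 + 0.0841 + 0.0676 + 0.0036 + 0.0576 = 0.2282
B = 1 / 0.2282 = 4.3821

4.38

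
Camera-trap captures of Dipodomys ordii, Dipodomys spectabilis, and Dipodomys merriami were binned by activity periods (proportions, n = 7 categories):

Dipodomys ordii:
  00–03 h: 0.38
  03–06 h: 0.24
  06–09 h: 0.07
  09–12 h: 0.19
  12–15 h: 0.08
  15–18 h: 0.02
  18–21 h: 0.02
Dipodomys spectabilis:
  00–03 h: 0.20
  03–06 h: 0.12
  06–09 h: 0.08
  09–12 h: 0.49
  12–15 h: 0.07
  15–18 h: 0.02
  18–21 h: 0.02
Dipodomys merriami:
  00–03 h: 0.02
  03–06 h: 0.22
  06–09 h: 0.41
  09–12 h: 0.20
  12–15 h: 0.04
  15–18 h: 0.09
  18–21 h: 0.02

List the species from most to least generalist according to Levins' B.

Dipodomys ordii > Dipodomys merriami > Dipodomys spectabilis

Σp_ordiᵢ² = 0.38² + 0.24² + 0.07² + 0.19² + 0.08² + 0.02² + 0.02² = 0.1444 + 0.0576 + 0.0049 + 0.0361 + 0.0064 + 0.0004 + 0.0004 = 0.2502
B_ordi = 1 / 0.2502 = 3.9968
Σp_specᵢ² = 0.20² + 0.12² + 0.08² + 0.49² + 0.07² + 0.02² + 0.02² = 0.0400 + 0.0144 + 0.0064 + 0.2401 + 0.0049 + 0.0004 + 0.0004 = 0.3066
B_spec = 1 / 0.3066 = 3.2616
Σp_merrᵢ² = 0.02² + 0.22² + 0.41² + 0.20² + 0.04² + 0.09² + 0.02² = 0.0004 + 0.0484 + 0.1681 + 0.0400 + 0.0016 + 0.0081 + 0.0004 = 0.2670
B_merr = 1 / 0.2670 = 3.7453
Ranking by B (broadest → narrowest): Dipodomys ordii (4.00) > Dipodomys merriami (3.75) > Dipodomys spectabilis (3.26)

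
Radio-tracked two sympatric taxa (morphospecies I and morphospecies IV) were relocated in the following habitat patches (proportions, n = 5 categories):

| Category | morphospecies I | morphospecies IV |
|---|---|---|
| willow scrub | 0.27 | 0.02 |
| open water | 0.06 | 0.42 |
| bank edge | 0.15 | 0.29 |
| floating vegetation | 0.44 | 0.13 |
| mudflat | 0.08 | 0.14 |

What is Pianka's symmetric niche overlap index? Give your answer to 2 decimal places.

0.48

Σ p₁ᵢp₂ᵢ = 0.0054 + 0.0252 + 0.0435 + 0.0572 + 0.0112 = 0.1425
Σp_1ᵢ² = 0.27² + 0.06² + 0.15² + 0.44² + 0.08² = 0.0729 + 0.0036 + 0.0225 + 0.1936 + 0.0064 = 0.2990
Σp_2ᵢ² = 0.02² + 0.42² + 0.29² + 0.13² + 0.14² = 0.0004 + 0.1764 + 0.0841 + 0.0169 + 0.0196 = 0.2974
O = 0.1425 / √(0.2990 × 0.2974) = 0.1425 / 0.29820 = 0.4779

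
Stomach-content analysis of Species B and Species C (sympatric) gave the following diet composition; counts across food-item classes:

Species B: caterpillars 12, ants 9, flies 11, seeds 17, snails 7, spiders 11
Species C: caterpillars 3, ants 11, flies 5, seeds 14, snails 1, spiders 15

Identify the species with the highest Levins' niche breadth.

Proportions for Species B (n=67): 12/67=0.1791, 9/67=0.1343, 11/67=0.1642, 17/67=0.2537, 7/67=0.1045, 11/67=0.1642
Proportions for Species C (n=49): 3/49=0.0612, 11/49=0.2245, 5/49=0.1020, 14/49=0.2857, 1/49=0.0204, 15/49=0.3061
Σp_Bᵢ² = 0.1791² + 0.1343² + 0.1642² + 0.2537² + 0.1045² + 0.1642² = 0.032077 + 0.018036 + 0.026962 + 0.064364 + 0.010920 + 0.026962 = 0.179321
B_B = 1 / 0.179321 = 5.5766
Σp_Cᵢ² = 0.0612² + 0.2245² + 0.1020² + 0.2857² + 0.0204² + 0.3061² = 0.003745 + 0.050400 + 0.010404 + 0.081624 + 0.000416 + 0.093697 = 0.240286
B_C = 1 / 0.240286 = 4.1617
Highest B → broadest niche (most generalist): Species B (B = 5.58).

Species B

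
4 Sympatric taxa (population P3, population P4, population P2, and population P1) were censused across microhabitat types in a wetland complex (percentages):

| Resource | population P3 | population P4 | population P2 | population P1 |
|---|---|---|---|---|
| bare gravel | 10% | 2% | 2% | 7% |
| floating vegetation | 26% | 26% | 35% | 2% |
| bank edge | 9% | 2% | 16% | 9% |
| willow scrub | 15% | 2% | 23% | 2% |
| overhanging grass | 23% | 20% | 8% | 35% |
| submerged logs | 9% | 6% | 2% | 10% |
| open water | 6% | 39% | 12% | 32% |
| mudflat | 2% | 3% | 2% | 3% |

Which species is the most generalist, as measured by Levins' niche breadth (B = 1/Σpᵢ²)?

Convert percentages to proportions (divide by 100).
Σp_P3ᵢ² = 0.10² + 0.26² + 0.09² + 0.15² + 0.23² + 0.09² + 0.06² + 0.02² = 0.0100 + 0.0676 + 0.0081 + 0.0225 + 0.0529 + 0.0081 + 0.0036 + 0.0004 = 0.1732
B_P3 = 1 / 0.1732 = 5.7737
Σp_P4ᵢ² = 0.02² + 0.26² + 0.02² + 0.02² + 0.20² + 0.06² + 0.39² + 0.03² = 0.0004 + 0.0676 + 0.0004 + 0.0004 + 0.0400 + 0.0036 + 0.1521 + 0.0009 = 0.2654
B_P4 = 1 / 0.2654 = 3.7679
Σp_P2ᵢ² = 0.02² + 0.35² + 0.16² + 0.23² + 0.08² + 0.02² + 0.12² + 0.02² = 0.0004 + 0.1225 + 0.0256 + 0.0529 + 0.0064 + 0.0004 + 0.0144 + 0.0004 = 0.2230
B_P2 = 1 / 0.2230 = 4.4843
Σp_P1ᵢ² = 0.07² + 0.02² + 0.09² + 0.02² + 0.35² + 0.10² + 0.32² + 0.03² = 0.0049 + 0.0004 + 0.0081 + 0.0004 + 0.1225 + 0.0100 + 0.1024 + 0.0009 = 0.2496
B_P1 = 1 / 0.2496 = 4.0064
Highest B → broadest niche (most generalist): population P3 (B = 5.77).

population P3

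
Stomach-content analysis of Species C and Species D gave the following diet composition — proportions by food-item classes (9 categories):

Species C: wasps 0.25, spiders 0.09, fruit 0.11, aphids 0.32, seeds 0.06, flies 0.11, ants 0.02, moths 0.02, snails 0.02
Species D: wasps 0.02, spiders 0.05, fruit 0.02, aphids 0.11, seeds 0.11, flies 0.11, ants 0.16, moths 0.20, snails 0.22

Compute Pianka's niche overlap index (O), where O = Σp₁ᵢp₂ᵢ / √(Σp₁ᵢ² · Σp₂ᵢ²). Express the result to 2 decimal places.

Σ p₁ᵢp₂ᵢ = 0.0050 + 0.0045 + 0.0022 + 0.0352 + 0.0066 + 0.0121 + 0.0032 + 0.0040 + 0.0044 = 0.0772
Σp_1ᵢ² = 0.25² + 0.09² + 0.11² + 0.32² + 0.06² + 0.11² + 0.02² + 0.02² + 0.02² = 0.0625 + 0.0081 + 0.0121 + 0.1024 + 0.0036 + 0.0121 + 0.0004 + 0.0004 + 0.0004 = 0.2020
Σp_2ᵢ² = 0.02² + 0.05² + 0.02² + 0.11² + 0.11² + 0.11² + 0.16² + 0.20² + 0.22² = 0.0004 + 0.0025 + 0.0004 + 0.0121 + 0.0121 + 0.0121 + 0.0256 + 0.0400 + 0.0484 = 0.1536
O = 0.0772 / √(0.2020 × 0.1536) = 0.0772 / 0.17615 = 0.4383

0.44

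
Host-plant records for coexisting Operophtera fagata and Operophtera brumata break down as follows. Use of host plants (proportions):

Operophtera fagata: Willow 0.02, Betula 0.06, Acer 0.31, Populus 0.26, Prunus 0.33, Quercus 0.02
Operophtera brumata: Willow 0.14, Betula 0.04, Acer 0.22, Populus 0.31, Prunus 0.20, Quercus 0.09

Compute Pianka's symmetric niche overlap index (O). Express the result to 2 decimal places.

0.91

Σ p₁ᵢp₂ᵢ = 0.0028 + 0.0024 + 0.0682 + 0.0806 + 0.0660 + 0.0018 = 0.2218
Σp_1ᵢ² = 0.02² + 0.06² + 0.31² + 0.26² + 0.33² + 0.02² = 0.0004 + 0.0036 + 0.0961 + 0.0676 + 0.1089 + 0.0004 = 0.2770
Σp_2ᵢ² = 0.14² + 0.04² + 0.22² + 0.31² + 0.20² + 0.09² = 0.0196 + 0.0016 + 0.0484 + 0.0961 + 0.0400 + 0.0081 = 0.2138
O = 0.2218 / √(0.2770 × 0.2138) = 0.2218 / 0.24336 = 0.9114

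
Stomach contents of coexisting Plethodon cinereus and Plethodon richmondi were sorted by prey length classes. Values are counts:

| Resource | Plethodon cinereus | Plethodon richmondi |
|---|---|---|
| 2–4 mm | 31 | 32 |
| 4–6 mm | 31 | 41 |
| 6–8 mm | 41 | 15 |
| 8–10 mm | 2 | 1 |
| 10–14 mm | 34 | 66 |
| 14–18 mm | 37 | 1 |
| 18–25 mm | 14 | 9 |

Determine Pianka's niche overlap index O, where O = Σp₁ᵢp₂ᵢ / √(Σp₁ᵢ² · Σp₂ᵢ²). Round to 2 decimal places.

0.77

Proportions for Plethodon cinereus (n=190): 31/190=0.1632, 31/190=0.1632, 41/190=0.2158, 2/190=0.0105, 34/190=0.1789, 37/190=0.1947, 14/190=0.0737
Proportions for Plethodon richmondi (n=165): 32/165=0.1939, 41/165=0.2485, 15/165=0.0909, 1/165=0.0061, 66/165=0.4000, 1/165=0.0061, 9/165=0.0545
Σ p₁ᵢp₂ᵢ = 0.031644 + 0.040555 + 0.019616 + 0.000064 + 0.071560 + 0.001188 + 0.004017 = 0.168644
Σp_1ᵢ² = 0.1632² + 0.1632² + 0.2158² + 0.0105² + 0.1789² + 0.1947² + 0.0737² = 0.026634 + 0.026634 + 0.046570 + 0.000110 + 0.032005 + 0.037908 + 0.005432 = 0.175293
Σp_2ᵢ² = 0.1939² + 0.2485² + 0.0909² + 0.0061² + 0.4000² + 0.0061² + 0.0545² = 0.037597 + 0.061752 + 0.008263 + 0.000037 + 0.160000 + 0.000037 + 0.002970 = 0.270656
O = 0.168644 / √(0.175293 × 0.270656) = 0.168644 / 0.2178167 = 0.7742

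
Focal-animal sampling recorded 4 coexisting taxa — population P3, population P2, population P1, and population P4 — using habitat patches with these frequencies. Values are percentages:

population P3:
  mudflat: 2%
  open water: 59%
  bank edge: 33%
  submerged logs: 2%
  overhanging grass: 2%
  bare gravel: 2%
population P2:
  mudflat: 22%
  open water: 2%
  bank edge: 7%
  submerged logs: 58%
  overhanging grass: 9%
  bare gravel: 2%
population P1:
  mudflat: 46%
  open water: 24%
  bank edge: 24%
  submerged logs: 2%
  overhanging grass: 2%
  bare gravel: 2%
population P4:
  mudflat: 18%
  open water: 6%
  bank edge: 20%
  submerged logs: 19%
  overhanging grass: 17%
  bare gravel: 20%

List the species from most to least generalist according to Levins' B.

population P4 > population P1 > population P2 > population P3

Convert percentages to proportions (divide by 100).
Σp_P3ᵢ² = 0.02² + 0.59² + 0.33² + 0.02² + 0.02² + 0.02² = 0.0004 + 0.3481 + 0.1089 + 0.0004 + 0.0004 + 0.0004 = 0.4586
B_P3 = 1 / 0.4586 = 2.1805
Σp_P2ᵢ² = 0.22² + 0.02² + 0.07² + 0.58² + 0.09² + 0.02² = 0.0484 + 0.0004 + 0.0049 + 0.3364 + 0.0081 + 0.0004 = 0.3986
B_P2 = 1 / 0.3986 = 2.5088
Σp_P1ᵢ² = 0.46² + 0.24² + 0.24² + 0.02² + 0.02² + 0.02² = 0.2116 + 0.0576 + 0.0576 + 0.0004 + 0.0004 + 0.0004 = 0.3280
B_P1 = 1 / 0.3280 = 3.0488
Σp_P4ᵢ² = 0.18² + 0.06² + 0.20² + 0.19² + 0.17² + 0.20² = 0.0324 + 0.0036 + 0.0400 + 0.0361 + 0.0289 + 0.0400 = 0.1810
B_P4 = 1 / 0.1810 = 5.5249
Ranking by B (broadest → narrowest): population P4 (5.52) > population P1 (3.05) > population P2 (2.51) > population P3 (2.18)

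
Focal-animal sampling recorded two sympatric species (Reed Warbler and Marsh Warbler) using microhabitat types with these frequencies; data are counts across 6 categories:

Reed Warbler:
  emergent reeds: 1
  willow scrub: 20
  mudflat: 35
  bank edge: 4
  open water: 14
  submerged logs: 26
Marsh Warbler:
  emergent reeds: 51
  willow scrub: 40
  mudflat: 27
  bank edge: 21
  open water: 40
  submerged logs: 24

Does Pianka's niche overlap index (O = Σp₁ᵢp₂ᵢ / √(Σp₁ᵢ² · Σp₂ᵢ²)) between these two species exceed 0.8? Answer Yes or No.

No

Proportions for Reed Warbler (n=100): 1/100=0.0100, 20/100=0.2000, 35/100=0.3500, 4/100=0.0400, 14/100=0.1400, 26/100=0.2600
Proportions for Marsh Warbler (n=203): 51/203=0.2512, 40/203=0.1970, 27/203=0.1330, 21/203=0.1034, 40/203=0.1970, 24/203=0.1182
Σ p₁ᵢp₂ᵢ = 0.002512 + 0.039400 + 0.046550 + 0.004136 + 0.027580 + 0.030732 = 0.150910
Σp_1ᵢ² = 0.0100² + 0.2000² + 0.3500² + 0.0400² + 0.1400² + 0.2600² = 0.000100 + 0.040000 + 0.122500 + 0.001600 + 0.019600 + 0.067600 = 0.251400
Σp_2ᵢ² = 0.2512² + 0.1970² + 0.1330² + 0.1034² + 0.1970² + 0.1182² = 0.063101 + 0.038809 + 0.017689 + 0.010692 + 0.038809 + 0.013971 = 0.183071
O = 0.150910 / √(0.251400 × 0.183071) = 0.150910 / 0.2145322 = 0.7034
O = 0.7034 < 0.8 → No.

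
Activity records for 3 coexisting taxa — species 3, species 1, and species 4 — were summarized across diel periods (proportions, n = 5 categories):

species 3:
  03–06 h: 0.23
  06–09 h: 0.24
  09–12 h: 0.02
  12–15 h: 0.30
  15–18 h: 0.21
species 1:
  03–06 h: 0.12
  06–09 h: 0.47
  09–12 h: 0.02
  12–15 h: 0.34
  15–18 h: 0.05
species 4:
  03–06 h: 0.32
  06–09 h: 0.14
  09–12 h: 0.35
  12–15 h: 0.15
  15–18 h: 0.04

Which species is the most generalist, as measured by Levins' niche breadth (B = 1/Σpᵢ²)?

species 3

Σp_3ᵢ² = 0.23² + 0.24² + 0.02² + 0.30² + 0.21² = 0.0529 + 0.0576 + 0.0004 + 0.0900 + 0.0441 = 0.2450
B_3 = 1 / 0.2450 = 4.0816
Σp_1ᵢ² = 0.12² + 0.47² + 0.02² + 0.34² + 0.05² = 0.0144 + 0.2209 + 0.0004 + 0.1156 + 0.0025 = 0.3538
B_1 = 1 / 0.3538 = 2.8265
Σp_4ᵢ² = 0.32² + 0.14² + 0.35² + 0.15² + 0.04² = 0.1024 + 0.0196 + 0.1225 + 0.0225 + 0.0016 = 0.2686
B_4 = 1 / 0.2686 = 3.7230
Highest B → broadest niche (most generalist): species 3 (B = 4.08).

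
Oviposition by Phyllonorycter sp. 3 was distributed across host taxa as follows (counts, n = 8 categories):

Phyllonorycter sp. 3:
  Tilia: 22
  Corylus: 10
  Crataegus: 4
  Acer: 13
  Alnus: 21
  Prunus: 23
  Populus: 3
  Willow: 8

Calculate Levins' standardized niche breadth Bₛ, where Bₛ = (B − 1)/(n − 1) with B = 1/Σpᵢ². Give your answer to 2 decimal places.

0.71

Proportions for Phyllonorycter sp. 3 (n=104): 22/104=0.2115, 10/104=0.0962, 4/104=0.0385, 13/104=0.1250, 21/104=0.2019, 23/104=0.2212, 3/104=0.0288, 8/104=0.0769
Σpᵢ² = 0.2115² + 0.0962² + 0.0385² + 0.1250² + 0.2019² + 0.2212² + 0.0288² + 0.0769² = 0.044732 + 0.009254 + 0.001482 + 0.015625 + 0.040764 + 0.048929 + 0.000829 + 0.005914 = 0.167529
B = 1 / 0.167529 = 5.9691
Bₛ = (B − 1)/(n − 1) = (5.9691 − 1)/(8 − 1) = 4.9691/7 = 0.7099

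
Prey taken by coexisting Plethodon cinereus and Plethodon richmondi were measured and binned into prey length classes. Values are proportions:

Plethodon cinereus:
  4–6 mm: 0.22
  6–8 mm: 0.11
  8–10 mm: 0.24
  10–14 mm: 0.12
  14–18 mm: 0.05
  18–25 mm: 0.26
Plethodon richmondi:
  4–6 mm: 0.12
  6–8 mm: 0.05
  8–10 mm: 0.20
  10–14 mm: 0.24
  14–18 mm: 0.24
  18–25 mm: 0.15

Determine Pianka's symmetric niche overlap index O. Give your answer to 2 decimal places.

0.80

Σ p₁ᵢp₂ᵢ = 0.0264 + 0.0055 + 0.0480 + 0.0288 + 0.0120 + 0.0390 = 0.1597
Σp_1ᵢ² = 0.22² + 0.11² + 0.24² + 0.12² + 0.05² + 0.26² = 0.0484 + 0.0121 + 0.0576 + 0.0144 + 0.0025 + 0.0676 = 0.2026
Σp_2ᵢ² = 0.12² + 0.05² + 0.20² + 0.24² + 0.24² + 0.15² = 0.0144 + 0.0025 + 0.0400 + 0.0576 + 0.0576 + 0.0225 = 0.1946
O = 0.1597 / √(0.2026 × 0.1946) = 0.1597 / 0.19856 = 0.8043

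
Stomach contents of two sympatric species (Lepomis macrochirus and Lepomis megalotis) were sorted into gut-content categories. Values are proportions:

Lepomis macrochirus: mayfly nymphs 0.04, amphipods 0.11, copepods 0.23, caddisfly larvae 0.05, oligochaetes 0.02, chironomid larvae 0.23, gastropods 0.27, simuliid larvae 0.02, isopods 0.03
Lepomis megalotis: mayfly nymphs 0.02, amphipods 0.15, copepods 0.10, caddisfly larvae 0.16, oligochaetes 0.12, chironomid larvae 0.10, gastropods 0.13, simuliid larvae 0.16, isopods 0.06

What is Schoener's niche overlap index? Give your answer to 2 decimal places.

Σ|p₁ᵢ − p₂ᵢ| = 0.02 + 0.04 + 0.13 + 0.11 + 0.10 + 0.13 + 0.14 + 0.14 + 0.03 = 0.84
D = 1 − ½ × 0.84 = 1 − 0.420 = 0.5800

0.58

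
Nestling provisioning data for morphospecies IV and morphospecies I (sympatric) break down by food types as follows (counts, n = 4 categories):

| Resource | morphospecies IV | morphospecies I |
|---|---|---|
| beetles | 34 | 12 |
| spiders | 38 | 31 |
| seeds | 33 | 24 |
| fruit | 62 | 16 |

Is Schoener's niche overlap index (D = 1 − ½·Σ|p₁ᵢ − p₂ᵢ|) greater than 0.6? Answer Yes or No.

Proportions for morphospecies IV (n=167): 34/167=0.2036, 38/167=0.2275, 33/167=0.1976, 62/167=0.3713
Proportions for morphospecies I (n=83): 12/83=0.1446, 31/83=0.3735, 24/83=0.2892, 16/83=0.1928
Σ|p₁ᵢ − p₂ᵢ| = 0.0590 + 0.1460 + 0.0916 + 0.1785 = 0.4751
D = 1 − ½ × 0.4751 = 1 − 0.23755 = 0.76245
D = 0.76245 > 0.6 → Yes.

Yes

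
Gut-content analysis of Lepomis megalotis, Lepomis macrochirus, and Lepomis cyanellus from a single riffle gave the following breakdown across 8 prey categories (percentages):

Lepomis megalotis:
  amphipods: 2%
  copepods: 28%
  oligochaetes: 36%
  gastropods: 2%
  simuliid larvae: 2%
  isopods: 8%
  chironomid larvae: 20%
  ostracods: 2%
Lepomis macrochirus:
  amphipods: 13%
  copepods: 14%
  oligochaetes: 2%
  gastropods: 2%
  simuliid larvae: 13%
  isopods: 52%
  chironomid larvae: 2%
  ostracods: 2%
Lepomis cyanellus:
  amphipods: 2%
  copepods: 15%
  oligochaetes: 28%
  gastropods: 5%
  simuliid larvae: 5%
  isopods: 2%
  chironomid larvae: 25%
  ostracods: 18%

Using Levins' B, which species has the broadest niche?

Lepomis cyanellus

Convert percentages to proportions (divide by 100).
Σp_megaᵢ² = 0.02² + 0.28² + 0.36² + 0.02² + 0.02² + 0.08² + 0.20² + 0.02² = 0.0004 + 0.0784 + 0.1296 + 0.0004 + 0.0004 + 0.0064 + 0.0400 + 0.0004 = 0.2560
B_mega = 1 / 0.2560 = 3.9063
Σp_macrᵢ² = 0.13² + 0.14² + 0.02² + 0.02² + 0.13² + 0.52² + 0.02² + 0.02² = 0.0169 + 0.0196 + 0.0004 + 0.0004 + 0.0169 + 0.2704 + 0.0004 + 0.0004 = 0.3254
B_macr = 1 / 0.3254 = 3.0731
Σp_cyanᵢ² = 0.02² + 0.15² + 0.28² + 0.05² + 0.05² + 0.02² + 0.25² + 0.18² = 0.0004 + 0.0225 + 0.0784 + 0.0025 + 0.0025 + 0.0004 + 0.0625 + 0.0324 = 0.2016
B_cyan = 1 / 0.2016 = 4.9603
Highest B → broadest niche (most generalist): Lepomis cyanellus (B = 4.96).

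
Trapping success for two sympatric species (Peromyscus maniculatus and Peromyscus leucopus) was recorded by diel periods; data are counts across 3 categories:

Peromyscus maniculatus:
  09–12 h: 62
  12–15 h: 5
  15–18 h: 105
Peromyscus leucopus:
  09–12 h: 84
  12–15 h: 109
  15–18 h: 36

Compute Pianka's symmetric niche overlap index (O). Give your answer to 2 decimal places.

Proportions for Peromyscus maniculatus (n=172): 62/172=0.3605, 5/172=0.0291, 105/172=0.6105
Proportions for Peromyscus leucopus (n=229): 84/229=0.3668, 109/229=0.4760, 36/229=0.1572
Σ p₁ᵢp₂ᵢ = 0.132231 + 0.013852 + 0.095971 = 0.242054
Σp_1ᵢ² = 0.3605² + 0.0291² + 0.6105² = 0.129960 + 0.000847 + 0.372710 = 0.503517
Σp_2ᵢ² = 0.3668² + 0.4760² + 0.1572² = 0.134542 + 0.226576 + 0.024712 = 0.385830
O = 0.242054 / √(0.503517 × 0.385830) = 0.242054 / 0.4407629 = 0.5492

0.55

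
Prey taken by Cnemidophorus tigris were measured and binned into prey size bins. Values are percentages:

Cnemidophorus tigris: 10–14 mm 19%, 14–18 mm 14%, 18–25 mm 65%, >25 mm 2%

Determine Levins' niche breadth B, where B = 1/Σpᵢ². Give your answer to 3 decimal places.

Convert percentages to proportions (divide by 100).
Σpᵢ² = 0.19² + 0.14² + 0.65² + 0.02² = 0.0361 + 0.0196 + 0.4225 + 0.0004 = 0.4786
B = 1 / 0.4786 = 2.08943

2.089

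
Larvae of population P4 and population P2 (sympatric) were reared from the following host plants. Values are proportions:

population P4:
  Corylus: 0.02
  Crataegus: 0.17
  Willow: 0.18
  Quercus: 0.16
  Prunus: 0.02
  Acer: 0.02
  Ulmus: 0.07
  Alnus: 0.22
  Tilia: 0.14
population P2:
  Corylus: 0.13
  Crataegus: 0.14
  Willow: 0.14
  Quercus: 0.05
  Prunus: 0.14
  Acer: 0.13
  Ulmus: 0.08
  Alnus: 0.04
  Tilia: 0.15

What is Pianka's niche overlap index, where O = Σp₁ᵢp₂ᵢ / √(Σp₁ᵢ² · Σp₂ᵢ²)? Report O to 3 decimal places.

Σ p₁ᵢp₂ᵢ = 0.0026 + 0.0238 + 0.0252 + 0.0080 + 0.0028 + 0.0026 + 0.0056 + 0.0088 + 0.0210 = 0.1004
Σp_1ᵢ² = 0.02² + 0.17² + 0.18² + 0.16² + 0.02² + 0.02² + 0.07² + 0.22² + 0.14² = 0.0004 + 0.0289 + 0.0324 + 0.0256 + 0.0004 + 0.0004 + 0.0049 + 0.0484 + 0.0196 = 0.1610
Σp_2ᵢ² = 0.13² + 0.14² + 0.14² + 0.05² + 0.14² + 0.13² + 0.08² + 0.04² + 0.15² = 0.0169 + 0.0196 + 0.0196 + 0.0025 + 0.0196 + 0.0169 + 0.0064 + 0.0016 + 0.0225 = 0.1256
O = 0.1004 / √(0.1610 × 0.1256) = 0.1004 / 0.142203 = 0.70603

0.706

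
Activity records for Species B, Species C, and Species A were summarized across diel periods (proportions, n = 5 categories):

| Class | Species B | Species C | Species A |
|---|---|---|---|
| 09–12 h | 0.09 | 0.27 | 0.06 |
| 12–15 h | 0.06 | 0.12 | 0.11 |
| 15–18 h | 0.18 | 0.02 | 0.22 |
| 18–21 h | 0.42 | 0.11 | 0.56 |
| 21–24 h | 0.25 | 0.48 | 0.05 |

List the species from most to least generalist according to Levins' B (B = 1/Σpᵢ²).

Σp_Bᵢ² = 0.09² + 0.06² + 0.18² + 0.42² + 0.25² = 0.0081 + 0.0036 + 0.0324 + 0.1764 + 0.0625 = 0.2830
B_B = 1 / 0.2830 = 3.5336
Σp_Cᵢ² = 0.27² + 0.12² + 0.02² + 0.11² + 0.48² = 0.0729 + 0.0144 + 0.0004 + 0.0121 + 0.2304 = 0.3302
B_C = 1 / 0.3302 = 3.0285
Σp_Aᵢ² = 0.06² + 0.11² + 0.22² + 0.56² + 0.05² = 0.0036 + 0.0121 + 0.0484 + 0.3136 + 0.0025 = 0.3802
B_A = 1 / 0.3802 = 2.6302
Ranking by B (broadest → narrowest): Species B (3.53) > Species C (3.03) > Species A (2.63)

Species B > Species C > Species A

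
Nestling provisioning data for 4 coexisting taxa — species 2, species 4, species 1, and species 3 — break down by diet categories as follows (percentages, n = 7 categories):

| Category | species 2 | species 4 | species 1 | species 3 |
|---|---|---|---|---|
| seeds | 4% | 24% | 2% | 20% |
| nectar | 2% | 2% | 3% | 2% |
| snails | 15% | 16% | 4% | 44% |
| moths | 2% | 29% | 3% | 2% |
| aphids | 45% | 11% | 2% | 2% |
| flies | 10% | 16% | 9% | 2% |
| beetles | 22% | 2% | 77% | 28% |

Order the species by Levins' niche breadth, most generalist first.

species 4 > species 2 > species 3 > species 1

Convert percentages to proportions (divide by 100).
Σp_2ᵢ² = 0.04² + 0.02² + 0.15² + 0.02² + 0.45² + 0.10² + 0.22² = 0.0016 + 0.0004 + 0.0225 + 0.0004 + 0.2025 + 0.0100 + 0.0484 = 0.2858
B_2 = 1 / 0.2858 = 3.4990
Σp_4ᵢ² = 0.24² + 0.02² + 0.16² + 0.29² + 0.11² + 0.16² + 0.02² = 0.0576 + 0.0004 + 0.0256 + 0.0841 + 0.0121 + 0.0256 + 0.0004 = 0.2058
B_4 = 1 / 0.2058 = 4.8591
Σp_1ᵢ² = 0.02² + 0.03² + 0.04² + 0.03² + 0.02² + 0.09² + 0.77² = 0.0004 + 0.0009 + 0.0016 + 0.0009 + 0.0004 + 0.0081 + 0.5929 = 0.6052
B_1 = 1 / 0.6052 = 1.6523
Σp_3ᵢ² = 0.20² + 0.02² + 0.44² + 0.02² + 0.02² + 0.02² + 0.28² = 0.0400 + 0.0004 + 0.1936 + 0.0004 + 0.0004 + 0.0004 + 0.0784 = 0.3136
B_3 = 1 / 0.3136 = 3.1888
Ranking by B (broadest → narrowest): species 4 (4.86) > species 2 (3.50) > species 3 (3.19) > species 1 (1.65)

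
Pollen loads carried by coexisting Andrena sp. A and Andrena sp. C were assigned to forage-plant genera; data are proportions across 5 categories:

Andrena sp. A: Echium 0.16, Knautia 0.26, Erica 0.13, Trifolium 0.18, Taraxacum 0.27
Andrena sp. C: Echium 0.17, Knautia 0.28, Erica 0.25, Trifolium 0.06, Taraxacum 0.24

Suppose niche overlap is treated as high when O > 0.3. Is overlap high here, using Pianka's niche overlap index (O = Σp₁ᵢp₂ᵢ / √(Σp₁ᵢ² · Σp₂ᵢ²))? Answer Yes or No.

Yes

Σ p₁ᵢp₂ᵢ = 0.0272 + 0.0728 + 0.0325 + 0.0108 + 0.0648 = 0.2081
Σp_1ᵢ² = 0.16² + 0.26² + 0.13² + 0.18² + 0.27² = 0.0256 + 0.0676 + 0.0169 + 0.0324 + 0.0729 = 0.2154
Σp_2ᵢ² = 0.17² + 0.28² + 0.25² + 0.06² + 0.24² = 0.0289 + 0.0784 + 0.0625 + 0.0036 + 0.0576 = 0.2310
O = 0.2081 / √(0.2154 × 0.2310) = 0.2081 / 0.22306 = 0.9329
O = 0.9329 > 0.3 → Yes.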